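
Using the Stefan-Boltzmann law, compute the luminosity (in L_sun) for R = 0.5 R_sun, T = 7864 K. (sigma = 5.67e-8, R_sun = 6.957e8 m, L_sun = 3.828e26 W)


R = 0.5 * 6.957e8 m = 3.4785e+08 m. L = 4*pi*R^2*sigma*T^4 = 4*pi*(3.4785e+08)^2 * 5.67e-8 * 7864^4 = 3.29724302e+26 W. L/L_sun = 3.29724302e+26 / 3.828e26 = 0.8613

0.8613 L_sun


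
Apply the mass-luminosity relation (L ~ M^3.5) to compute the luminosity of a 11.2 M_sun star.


L/L_sun = (M/M_sun)^3.5 = 11.2^3.5 = 4701.7884

4701.7884 L_sun


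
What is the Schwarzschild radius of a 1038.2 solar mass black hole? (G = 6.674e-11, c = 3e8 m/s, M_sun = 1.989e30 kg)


M = 1038.2 * 1.989e30 kg = 2.0649798e+33 kg. rs = 2GM/c^2 = 2 * 6.674e-11 * 2.0649798e+33 / (3e8)^2 = 3.063e+06

3.063e+06 m


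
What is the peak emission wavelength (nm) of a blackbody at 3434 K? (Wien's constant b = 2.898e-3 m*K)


lam_max = b / T = 2.898e-3 / 3434 = 8.439e-07 m = 843.9138 nm

843.9138 nm


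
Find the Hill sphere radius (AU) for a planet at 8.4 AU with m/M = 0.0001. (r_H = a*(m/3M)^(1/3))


r_H = a * (m/3M)^(1/3) = 8.4 * (0.0001/3)^(1/3) = 0.2703

0.2703 AU


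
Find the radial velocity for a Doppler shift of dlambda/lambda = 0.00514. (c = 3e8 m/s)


v = (dlambda/lambda) * c = 0.00514 * 3e8 = 1.542e+06

1.542e+06 m/s


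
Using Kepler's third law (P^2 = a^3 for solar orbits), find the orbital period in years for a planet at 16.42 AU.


P = a^(3/2) = 16.42^1.5 = 66.5365

66.5365 years


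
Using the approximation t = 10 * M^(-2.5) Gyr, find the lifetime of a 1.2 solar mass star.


t = 10 * M^(-2.5) = 10 * 1.2^(-2.5) = 6.3394

6.3394 Gyr


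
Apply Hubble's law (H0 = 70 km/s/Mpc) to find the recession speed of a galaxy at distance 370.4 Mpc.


v = H0 * d = 70 * 370.4 = 25928.0

25928.0 km/s


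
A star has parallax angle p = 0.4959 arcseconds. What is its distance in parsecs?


d = 1/p = 1/0.4959 = 2.0165

2.0165 pc


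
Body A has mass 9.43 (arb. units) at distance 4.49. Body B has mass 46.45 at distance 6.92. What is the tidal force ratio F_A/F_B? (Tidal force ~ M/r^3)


Ratio = (M1/r1^3) / (M2/r2^3) = (9.43/4.49^3) / (46.45/6.92^3) = 0.7432

0.7432


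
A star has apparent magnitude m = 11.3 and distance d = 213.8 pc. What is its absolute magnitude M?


M = m - 5*log10(d) + 5 = 11.3 - 5*log10(213.8) + 5 = 4.65

4.65


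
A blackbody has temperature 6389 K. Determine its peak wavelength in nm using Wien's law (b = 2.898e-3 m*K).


lam_max = b / T = 2.898e-3 / 6389 = 4.536e-07 m = 453.5921 nm

453.5921 nm


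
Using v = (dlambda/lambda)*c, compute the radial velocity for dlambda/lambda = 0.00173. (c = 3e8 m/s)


v = (dlambda/lambda) * c = 0.00173 * 3e8 = 519000.0

519000.0 m/s


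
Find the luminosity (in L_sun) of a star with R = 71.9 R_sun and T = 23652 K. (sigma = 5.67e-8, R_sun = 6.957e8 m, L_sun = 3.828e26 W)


R = 71.9 * 6.957e8 m = 5.002083e+10 m. L = 4*pi*R^2*sigma*T^4 = 4*pi*(5.002083e+10)^2 * 5.67e-8 * 23652^4 = 5.579126283e+32 W. L/L_sun = 5.579126283e+32 / 3.828e26 = 1.457e+06

1.457e+06 L_sun


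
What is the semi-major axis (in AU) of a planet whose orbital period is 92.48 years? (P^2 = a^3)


a = P^(2/3) = 92.48^(2/3) = 20.4502

20.4502 AU


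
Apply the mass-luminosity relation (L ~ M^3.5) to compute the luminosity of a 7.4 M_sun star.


L/L_sun = (M/M_sun)^3.5 = 7.4^3.5 = 1102.3285

1102.3285 L_sun


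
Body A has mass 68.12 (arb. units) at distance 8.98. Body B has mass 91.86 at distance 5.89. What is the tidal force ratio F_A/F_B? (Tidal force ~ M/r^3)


Ratio = (M1/r1^3) / (M2/r2^3) = (68.12/8.98^3) / (91.86/5.89^3) = 0.2092

0.2092


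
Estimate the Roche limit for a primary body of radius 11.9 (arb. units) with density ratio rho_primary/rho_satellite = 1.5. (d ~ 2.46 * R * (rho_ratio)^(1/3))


d_Roche = 2.46 * 11.9 * 1.5^(1/3) = 33.5104

33.5104


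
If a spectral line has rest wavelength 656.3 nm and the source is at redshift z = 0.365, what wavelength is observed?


lam_obs = lam_emit * (1 + z) = 656.3 * (1 + 0.365) = 895.8495

895.8495 nm


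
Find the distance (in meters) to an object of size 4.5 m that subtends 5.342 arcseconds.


D = size / theta_rad, theta_rad = 5.342 * pi/(180*3600) = 2.590e-05, D = 173753.5807

173753.5807 m


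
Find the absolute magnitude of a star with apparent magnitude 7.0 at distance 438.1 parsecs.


M = m - 5*log10(d) + 5 = 7.0 - 5*log10(438.1) + 5 = -1.2079

-1.2079


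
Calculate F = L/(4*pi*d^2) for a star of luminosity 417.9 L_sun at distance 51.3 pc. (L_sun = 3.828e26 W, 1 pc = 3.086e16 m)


F = L / (4*pi*d^2) = 1.600e+29 / (4*pi*(1.583e+18)^2) = 5.079e-09

5.079e-09 W/m^2


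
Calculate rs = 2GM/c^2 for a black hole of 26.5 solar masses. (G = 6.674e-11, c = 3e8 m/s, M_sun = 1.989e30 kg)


M = 26.5 * 1.989e30 kg = 5.27085e+31 kg. rs = 2GM/c^2 = 2 * 6.674e-11 * 5.27085e+31 / (3e8)^2 = 78172.562

78172.562 m


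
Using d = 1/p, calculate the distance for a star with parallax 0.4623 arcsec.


d = 1/p = 1/0.4623 = 2.1631

2.1631 pc


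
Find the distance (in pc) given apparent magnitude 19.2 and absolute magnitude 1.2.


d = 10^((m - M + 5)/5) = 10^((19.2 - 1.2 + 5)/5) = 39810.7171

39810.7171 pc


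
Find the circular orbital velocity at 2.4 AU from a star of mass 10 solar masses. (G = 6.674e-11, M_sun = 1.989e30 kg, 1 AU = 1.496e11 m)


v = sqrt(GM/r) = sqrt(6.674e-11 * 1.989e+31 / 3.590e+11) = 60804.9695

60804.9695 m/s


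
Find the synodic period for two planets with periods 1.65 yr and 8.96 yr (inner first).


1/P_syn = |1/P1 - 1/P2| = |1/1.65 - 1/8.96| => P_syn = 2.0224

2.0224 years


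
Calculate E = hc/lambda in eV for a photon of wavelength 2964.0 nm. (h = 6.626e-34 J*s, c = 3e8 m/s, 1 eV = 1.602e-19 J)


E = hc/lambda = 6.626e-34 * 3e8 / 2.964e-06 = 6.706e-20 J = 0.4186 eV

0.4186 eV


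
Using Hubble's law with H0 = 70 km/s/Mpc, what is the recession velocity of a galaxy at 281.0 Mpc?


v = H0 * d = 70 * 281.0 = 19670.0

19670.0 km/s


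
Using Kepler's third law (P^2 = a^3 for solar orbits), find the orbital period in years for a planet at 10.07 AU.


P = a^(3/2) = 10.07^1.5 = 31.9554

31.9554 years


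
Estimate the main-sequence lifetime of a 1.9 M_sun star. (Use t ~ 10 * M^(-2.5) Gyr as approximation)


t = 10 * M^(-2.5) = 10 * 1.9^(-2.5) = 2.0096

2.0096 Gyr


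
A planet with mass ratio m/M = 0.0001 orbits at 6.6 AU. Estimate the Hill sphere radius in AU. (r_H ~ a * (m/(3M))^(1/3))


r_H = a * (m/3M)^(1/3) = 6.6 * (0.0001/3)^(1/3) = 0.2124

0.2124 AU


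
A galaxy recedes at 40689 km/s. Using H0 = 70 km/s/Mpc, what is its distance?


d = v / H0 = 40689 / 70 = 581.2714

581.2714 Mpc


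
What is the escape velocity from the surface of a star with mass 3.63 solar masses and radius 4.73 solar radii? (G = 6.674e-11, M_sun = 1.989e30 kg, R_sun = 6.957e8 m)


M = 3.63 * 1.989e30 kg = 7.22007e+30 kg; R = 4.73 * 6.957e8 m = 3.290661e+09 m. v_esc = sqrt(2GM/R) = sqrt(2 * 6.674e-11 * 7.22007e+30 / 3.290661e+09) = 541174.3834

541174.3834 m/s


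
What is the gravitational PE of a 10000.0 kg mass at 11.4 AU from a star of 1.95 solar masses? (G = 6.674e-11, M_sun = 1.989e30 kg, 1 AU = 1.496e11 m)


M = 1.95 * 1.989e30 kg = 3.87855e+30 kg; r = 11.4 AU * 1.496e11 m/AU = 1.70544e+12 m. U = -GM*m/r = -(6.674e-11 * 3.87855e+30 * 10000.0) / 1.70544e+12 = -1.518e+12

-1.518e+12 J


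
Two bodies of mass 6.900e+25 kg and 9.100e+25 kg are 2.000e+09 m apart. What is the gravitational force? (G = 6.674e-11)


F = G*m1*m2/r^2 = 6.674e-11 * 6.900e+25 * 9.100e+25 / (2.000e+09)^2 = 6.674e-11 * 6.279e+51 / 4.000e+18 = 1.048e+23

1.048e+23 N


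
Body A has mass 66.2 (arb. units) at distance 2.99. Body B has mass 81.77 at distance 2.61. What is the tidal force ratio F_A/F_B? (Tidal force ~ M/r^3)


Ratio = (M1/r1^3) / (M2/r2^3) = (66.2/2.99^3) / (81.77/2.61^3) = 0.5385

0.5385


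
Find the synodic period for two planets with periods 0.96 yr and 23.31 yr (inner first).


1/P_syn = |1/P1 - 1/P2| = |1/0.96 - 1/23.31| => P_syn = 1.0012

1.0012 years


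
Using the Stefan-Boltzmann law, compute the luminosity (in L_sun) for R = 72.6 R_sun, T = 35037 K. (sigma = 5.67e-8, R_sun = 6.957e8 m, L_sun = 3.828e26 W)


R = 72.6 * 6.957e8 m = 5.050782e+10 m. L = 4*pi*R^2*sigma*T^4 = 4*pi*(5.050782e+10)^2 * 5.67e-8 * 35037^4 = 2.739162666e+33 W. L/L_sun = 2.739162666e+33 / 3.828e26 = 7.156e+06

7.156e+06 L_sun


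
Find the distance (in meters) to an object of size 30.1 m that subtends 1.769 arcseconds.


D = size / theta_rad, theta_rad = 1.769 * pi/(180*3600) = 8.576e-06, D = 3.510e+06

3.510e+06 m


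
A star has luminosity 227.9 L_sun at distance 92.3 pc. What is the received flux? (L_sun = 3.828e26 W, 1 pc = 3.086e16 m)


F = L / (4*pi*d^2) = 8.724e+28 / (4*pi*(2.848e+18)^2) = 8.557e-10

8.557e-10 W/m^2


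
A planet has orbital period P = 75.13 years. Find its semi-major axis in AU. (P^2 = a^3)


a = P^(2/3) = 75.13^(2/3) = 17.805

17.805 AU


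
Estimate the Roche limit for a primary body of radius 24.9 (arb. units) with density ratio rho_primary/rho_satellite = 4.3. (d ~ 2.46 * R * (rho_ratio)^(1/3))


d_Roche = 2.46 * 24.9 * 4.3^(1/3) = 99.6072

99.6072


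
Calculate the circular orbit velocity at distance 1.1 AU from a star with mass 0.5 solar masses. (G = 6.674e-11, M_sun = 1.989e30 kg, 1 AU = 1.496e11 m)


v = sqrt(GM/r) = sqrt(6.674e-11 * 9.945e+29 / 1.646e+11) = 20083.2205

20083.2205 m/s


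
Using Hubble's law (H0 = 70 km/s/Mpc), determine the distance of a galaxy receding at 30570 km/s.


d = v / H0 = 30570 / 70 = 436.7143

436.7143 Mpc


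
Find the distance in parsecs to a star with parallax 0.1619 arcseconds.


d = 1/p = 1/0.1619 = 6.1767

6.1767 pc


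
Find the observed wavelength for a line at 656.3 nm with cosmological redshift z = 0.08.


lam_obs = lam_emit * (1 + z) = 656.3 * (1 + 0.08) = 708.804

708.804 nm


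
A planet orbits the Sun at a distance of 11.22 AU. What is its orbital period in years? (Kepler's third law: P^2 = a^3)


P = a^(3/2) = 11.22^1.5 = 37.5828

37.5828 years


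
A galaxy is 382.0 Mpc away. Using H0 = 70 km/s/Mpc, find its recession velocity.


v = H0 * d = 70 * 382.0 = 26740.0

26740.0 km/s


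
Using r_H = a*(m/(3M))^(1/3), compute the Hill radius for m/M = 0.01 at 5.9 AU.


r_H = a * (m/3M)^(1/3) = 5.9 * (0.01/3)^(1/3) = 0.8813

0.8813 AU


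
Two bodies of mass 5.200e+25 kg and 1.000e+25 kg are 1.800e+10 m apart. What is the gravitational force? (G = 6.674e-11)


F = G*m1*m2/r^2 = 6.674e-11 * 5.200e+25 * 1.000e+25 / (1.800e+10)^2 = 6.674e-11 * 5.200e+50 / 3.240e+20 = 1.071e+20

1.071e+20 N


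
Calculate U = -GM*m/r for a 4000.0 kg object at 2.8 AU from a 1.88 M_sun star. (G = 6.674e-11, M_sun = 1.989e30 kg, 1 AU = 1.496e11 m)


M = 1.88 * 1.989e30 kg = 3.73932e+30 kg; r = 2.8 AU * 1.496e11 m/AU = 4.1888e+11 m. U = -GM*m/r = -(6.674e-11 * 3.73932e+30 * 4000.0) / 4.1888e+11 = -2.383e+12

-2.383e+12 J


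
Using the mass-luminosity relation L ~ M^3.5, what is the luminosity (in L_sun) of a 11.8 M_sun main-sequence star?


L/L_sun = (M/M_sun)^3.5 = 11.8^3.5 = 5644.0003

5644.0003 L_sun


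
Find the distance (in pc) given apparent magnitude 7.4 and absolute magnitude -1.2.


d = 10^((m - M + 5)/5) = 10^((7.4 - -1.2 + 5)/5) = 524.8075

524.8075 pc


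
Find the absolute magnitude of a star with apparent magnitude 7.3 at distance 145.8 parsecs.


M = m - 5*log10(d) + 5 = 7.3 - 5*log10(145.8) + 5 = 1.4812

1.4812


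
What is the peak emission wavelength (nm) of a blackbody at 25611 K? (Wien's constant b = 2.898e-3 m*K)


lam_max = b / T = 2.898e-3 / 25611 = 1.132e-07 m = 113.1545 nm

113.1545 nm


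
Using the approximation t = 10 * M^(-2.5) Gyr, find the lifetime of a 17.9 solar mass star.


t = 10 * M^(-2.5) = 10 * 17.9^(-2.5) = 0.0074

0.0074 Gyr


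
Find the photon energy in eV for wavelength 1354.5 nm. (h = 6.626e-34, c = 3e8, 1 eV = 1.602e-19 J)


E = hc/lambda = 6.626e-34 * 3e8 / 1.355e-06 = 1.468e-19 J = 0.9161 eV

0.9161 eV


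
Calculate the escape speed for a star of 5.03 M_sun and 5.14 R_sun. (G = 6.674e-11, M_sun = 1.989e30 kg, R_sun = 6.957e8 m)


M = 5.03 * 1.989e30 kg = 1.000467e+31 kg; R = 5.14 * 6.957e8 m = 3.575898e+09 m. v_esc = sqrt(2GM/R) = sqrt(2 * 6.674e-11 * 1.000467e+31 / 3.575898e+09) = 611106.5265

611106.5265 m/s


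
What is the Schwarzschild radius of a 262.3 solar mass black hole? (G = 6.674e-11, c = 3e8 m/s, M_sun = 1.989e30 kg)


M = 262.3 * 1.989e30 kg = 5.217147e+32 kg. rs = 2GM/c^2 = 2 * 6.674e-11 * 5.217147e+32 / (3e8)^2 = 773760.8684

773760.8684 m


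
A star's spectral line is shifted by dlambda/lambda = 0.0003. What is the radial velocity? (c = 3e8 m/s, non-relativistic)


v = (dlambda/lambda) * c = 0.0003 * 3e8 = 90000.0

90000.0 m/s


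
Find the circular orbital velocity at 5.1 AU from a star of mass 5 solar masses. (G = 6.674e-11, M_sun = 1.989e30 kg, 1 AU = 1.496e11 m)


v = sqrt(GM/r) = sqrt(6.674e-11 * 9.945e+30 / 7.630e+11) = 29494.7426

29494.7426 m/s


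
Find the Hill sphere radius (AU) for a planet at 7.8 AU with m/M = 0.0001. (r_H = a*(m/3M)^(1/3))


r_H = a * (m/3M)^(1/3) = 7.8 * (0.0001/3)^(1/3) = 0.251

0.251 AU


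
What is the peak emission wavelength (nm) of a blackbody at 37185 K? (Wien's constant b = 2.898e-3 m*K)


lam_max = b / T = 2.898e-3 / 37185 = 7.793e-08 m = 77.9347 nm

77.9347 nm


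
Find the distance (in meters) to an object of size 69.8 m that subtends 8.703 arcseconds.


D = size / theta_rad, theta_rad = 8.703 * pi/(180*3600) = 4.219e-05, D = 1.654e+06

1.654e+06 m


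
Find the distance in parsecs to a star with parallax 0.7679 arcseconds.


d = 1/p = 1/0.7679 = 1.3023

1.3023 pc


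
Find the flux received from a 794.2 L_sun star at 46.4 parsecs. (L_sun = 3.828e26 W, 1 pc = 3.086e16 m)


F = L / (4*pi*d^2) = 3.040e+29 / (4*pi*(1.432e+18)^2) = 1.180e-08

1.180e-08 W/m^2


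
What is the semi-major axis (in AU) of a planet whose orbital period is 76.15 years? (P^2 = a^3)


a = P^(2/3) = 76.15^(2/3) = 17.9658

17.9658 AU


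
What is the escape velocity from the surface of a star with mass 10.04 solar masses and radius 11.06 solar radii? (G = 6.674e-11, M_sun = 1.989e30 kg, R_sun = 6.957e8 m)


M = 10.04 * 1.989e30 kg = 1.996956e+31 kg; R = 11.06 * 6.957e8 m = 7.694442e+09 m. v_esc = sqrt(2GM/R) = sqrt(2 * 6.674e-11 * 1.996956e+31 / 7.694442e+09) = 588577.6705

588577.6705 m/s


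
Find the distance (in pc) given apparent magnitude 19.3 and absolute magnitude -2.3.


d = 10^((m - M + 5)/5) = 10^((19.3 - -2.3 + 5)/5) = 208929.6131

208929.6131 pc


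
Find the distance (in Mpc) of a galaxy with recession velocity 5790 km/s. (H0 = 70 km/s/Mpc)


d = v / H0 = 5790 / 70 = 82.7143

82.7143 Mpc


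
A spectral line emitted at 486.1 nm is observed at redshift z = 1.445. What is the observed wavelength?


lam_obs = lam_emit * (1 + z) = 486.1 * (1 + 1.445) = 1188.5145

1188.5145 nm


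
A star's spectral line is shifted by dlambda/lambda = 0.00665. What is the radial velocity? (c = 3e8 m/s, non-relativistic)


v = (dlambda/lambda) * c = 0.00665 * 3e8 = 1.995e+06

1.995e+06 m/s


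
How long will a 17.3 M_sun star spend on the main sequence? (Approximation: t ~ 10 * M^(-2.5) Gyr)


t = 10 * M^(-2.5) = 10 * 17.3^(-2.5) = 0.008

0.008 Gyr


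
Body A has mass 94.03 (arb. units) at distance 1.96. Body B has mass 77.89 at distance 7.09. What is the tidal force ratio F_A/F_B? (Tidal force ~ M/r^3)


Ratio = (M1/r1^3) / (M2/r2^3) = (94.03/1.96^3) / (77.89/7.09^3) = 57.142

57.142


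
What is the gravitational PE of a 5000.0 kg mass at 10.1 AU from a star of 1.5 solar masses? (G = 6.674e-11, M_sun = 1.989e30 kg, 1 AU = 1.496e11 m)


M = 1.5 * 1.989e30 kg = 2.9835e+30 kg; r = 10.1 AU * 1.496e11 m/AU = 1.51096e+12 m. U = -GM*m/r = -(6.674e-11 * 2.9835e+30 * 5000.0) / 1.51096e+12 = -6.589e+11

-6.589e+11 J


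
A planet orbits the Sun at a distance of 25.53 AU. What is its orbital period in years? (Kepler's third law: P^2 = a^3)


P = a^(3/2) = 25.53^1.5 = 128.996

128.996 years


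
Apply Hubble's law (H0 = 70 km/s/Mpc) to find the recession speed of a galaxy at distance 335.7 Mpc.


v = H0 * d = 70 * 335.7 = 23499.0

23499.0 km/s


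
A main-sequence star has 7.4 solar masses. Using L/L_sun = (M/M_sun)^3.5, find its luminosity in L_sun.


L/L_sun = (M/M_sun)^3.5 = 7.4^3.5 = 1102.3285

1102.3285 L_sun


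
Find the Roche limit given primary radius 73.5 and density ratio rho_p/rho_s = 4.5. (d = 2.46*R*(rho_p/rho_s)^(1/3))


d_Roche = 2.46 * 73.5 * 4.5^(1/3) = 298.5107

298.5107


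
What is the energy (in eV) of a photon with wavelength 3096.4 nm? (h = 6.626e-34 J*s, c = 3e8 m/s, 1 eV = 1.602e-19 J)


E = hc/lambda = 6.626e-34 * 3e8 / 3.096e-06 = 6.420e-20 J = 0.4007 eV

0.4007 eV


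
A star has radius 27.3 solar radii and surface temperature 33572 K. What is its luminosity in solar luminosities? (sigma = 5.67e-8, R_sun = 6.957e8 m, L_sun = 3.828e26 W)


R = 27.3 * 6.957e8 m = 1.899261e+10 m. L = 4*pi*R^2*sigma*T^4 = 4*pi*(1.899261e+10)^2 * 5.67e-8 * 33572^4 = 3.264909003e+32 W. L/L_sun = 3.264909003e+32 / 3.828e26 = 852902.0384

852902.0384 L_sun


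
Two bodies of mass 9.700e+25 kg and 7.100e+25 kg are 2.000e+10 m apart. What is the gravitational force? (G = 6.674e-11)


F = G*m1*m2/r^2 = 6.674e-11 * 9.700e+25 * 7.100e+25 / (2.000e+10)^2 = 6.674e-11 * 6.887e+51 / 4.000e+20 = 1.149e+21

1.149e+21 N


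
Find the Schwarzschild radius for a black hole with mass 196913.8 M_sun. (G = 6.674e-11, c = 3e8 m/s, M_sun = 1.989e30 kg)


M = 196913.8 * 1.989e30 kg = 3.916615482e+35 kg. rs = 2GM/c^2 = 2 * 6.674e-11 * 3.916615482e+35 / (3e8)^2 = 5.809e+08

5.809e+08 m


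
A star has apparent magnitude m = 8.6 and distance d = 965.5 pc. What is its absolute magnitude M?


M = m - 5*log10(d) + 5 = 8.6 - 5*log10(965.5) + 5 = -1.3238

-1.3238


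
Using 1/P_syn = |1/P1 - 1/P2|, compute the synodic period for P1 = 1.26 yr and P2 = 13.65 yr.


1/P_syn = |1/P1 - 1/P2| = |1/1.26 - 1/13.65| => P_syn = 1.3881

1.3881 years


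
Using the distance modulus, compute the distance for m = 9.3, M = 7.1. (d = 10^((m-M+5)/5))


d = 10^((m - M + 5)/5) = 10^((9.3 - 7.1 + 5)/5) = 27.5423

27.5423 pc


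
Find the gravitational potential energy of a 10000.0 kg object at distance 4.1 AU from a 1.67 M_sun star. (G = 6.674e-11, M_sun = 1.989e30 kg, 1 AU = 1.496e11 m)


M = 1.67 * 1.989e30 kg = 3.32163e+30 kg; r = 4.1 AU * 1.496e11 m/AU = 6.1336e+11 m. U = -GM*m/r = -(6.674e-11 * 3.32163e+30 * 10000.0) / 6.1336e+11 = -3.614e+12

-3.614e+12 J


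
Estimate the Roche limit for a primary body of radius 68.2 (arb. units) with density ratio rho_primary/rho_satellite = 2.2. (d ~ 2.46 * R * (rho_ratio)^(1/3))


d_Roche = 2.46 * 68.2 * 2.2^(1/3) = 218.2028

218.2028


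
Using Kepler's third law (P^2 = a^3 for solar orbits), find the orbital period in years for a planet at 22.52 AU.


P = a^(3/2) = 22.52^1.5 = 106.8692

106.8692 years


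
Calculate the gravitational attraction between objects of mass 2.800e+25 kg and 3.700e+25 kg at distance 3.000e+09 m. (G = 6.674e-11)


F = G*m1*m2/r^2 = 6.674e-11 * 2.800e+25 * 3.700e+25 / (3.000e+09)^2 = 6.674e-11 * 1.036e+51 / 9.000e+18 = 7.683e+21

7.683e+21 N


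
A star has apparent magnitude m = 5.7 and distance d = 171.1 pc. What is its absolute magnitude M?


M = m - 5*log10(d) + 5 = 5.7 - 5*log10(171.1) + 5 = -0.4663

-0.4663


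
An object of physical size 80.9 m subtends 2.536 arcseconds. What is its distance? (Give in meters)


D = size / theta_rad, theta_rad = 2.536 * pi/(180*3600) = 1.229e-05, D = 6.580e+06

6.580e+06 m


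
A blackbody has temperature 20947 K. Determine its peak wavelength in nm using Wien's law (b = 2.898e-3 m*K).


lam_max = b / T = 2.898e-3 / 20947 = 1.383e-07 m = 138.3492 nm

138.3492 nm


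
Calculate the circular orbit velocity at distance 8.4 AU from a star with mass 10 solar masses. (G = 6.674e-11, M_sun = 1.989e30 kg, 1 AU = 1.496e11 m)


v = sqrt(GM/r) = sqrt(6.674e-11 * 1.989e+31 / 1.257e+12) = 32501.6233

32501.6233 m/s


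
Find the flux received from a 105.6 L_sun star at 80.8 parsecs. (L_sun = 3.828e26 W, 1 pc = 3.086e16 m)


F = L / (4*pi*d^2) = 4.042e+28 / (4*pi*(2.493e+18)^2) = 5.174e-10

5.174e-10 W/m^2


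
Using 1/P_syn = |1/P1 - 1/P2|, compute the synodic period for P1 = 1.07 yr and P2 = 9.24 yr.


1/P_syn = |1/P1 - 1/P2| = |1/1.07 - 1/9.24| => P_syn = 1.2101

1.2101 years


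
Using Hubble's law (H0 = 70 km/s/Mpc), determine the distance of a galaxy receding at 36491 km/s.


d = v / H0 = 36491 / 70 = 521.3

521.3 Mpc


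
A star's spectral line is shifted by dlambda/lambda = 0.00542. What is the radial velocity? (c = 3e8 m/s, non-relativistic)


v = (dlambda/lambda) * c = 0.00542 * 3e8 = 1.626e+06

1.626e+06 m/s


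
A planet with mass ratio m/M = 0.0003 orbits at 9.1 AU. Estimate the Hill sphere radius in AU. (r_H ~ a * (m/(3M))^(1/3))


r_H = a * (m/3M)^(1/3) = 9.1 * (0.0003/3)^(1/3) = 0.4224

0.4224 AU


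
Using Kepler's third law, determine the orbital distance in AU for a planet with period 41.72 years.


a = P^(2/3) = 41.72^(2/3) = 12.029

12.029 AU


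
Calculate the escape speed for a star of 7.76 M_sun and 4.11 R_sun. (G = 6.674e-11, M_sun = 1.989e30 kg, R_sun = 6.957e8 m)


M = 7.76 * 1.989e30 kg = 1.543464e+31 kg; R = 4.11 * 6.957e8 m = 2.859327e+09 m. v_esc = sqrt(2GM/R) = sqrt(2 * 6.674e-11 * 1.543464e+31 / 2.859327e+09) = 848837.2673

848837.2673 m/s


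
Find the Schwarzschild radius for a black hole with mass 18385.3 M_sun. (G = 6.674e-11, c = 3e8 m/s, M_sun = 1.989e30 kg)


M = 18385.3 * 1.989e30 kg = 3.65683617e+34 kg. rs = 2GM/c^2 = 2 * 6.674e-11 * 3.65683617e+34 / (3e8)^2 = 5.423e+07

5.423e+07 m


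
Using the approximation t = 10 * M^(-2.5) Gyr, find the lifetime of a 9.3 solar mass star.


t = 10 * M^(-2.5) = 10 * 9.3^(-2.5) = 0.0379

0.0379 Gyr


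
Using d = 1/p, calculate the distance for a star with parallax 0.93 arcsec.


d = 1/p = 1/0.93 = 1.0753

1.0753 pc


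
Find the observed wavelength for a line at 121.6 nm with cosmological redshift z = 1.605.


lam_obs = lam_emit * (1 + z) = 121.6 * (1 + 1.605) = 316.768

316.768 nm


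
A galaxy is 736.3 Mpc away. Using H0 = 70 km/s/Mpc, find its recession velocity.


v = H0 * d = 70 * 736.3 = 51541.0

51541.0 km/s


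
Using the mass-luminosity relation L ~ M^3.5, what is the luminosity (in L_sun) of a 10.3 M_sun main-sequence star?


L/L_sun = (M/M_sun)^3.5 = 10.3^3.5 = 3506.9558

3506.9558 L_sun


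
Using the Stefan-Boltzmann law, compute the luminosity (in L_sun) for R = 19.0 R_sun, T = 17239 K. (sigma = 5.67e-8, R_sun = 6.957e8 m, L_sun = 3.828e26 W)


R = 19.0 * 6.957e8 m = 1.32183e+10 m. L = 4*pi*R^2*sigma*T^4 = 4*pi*(1.32183e+10)^2 * 5.67e-8 * 17239^4 = 1.099492852e+31 W. L/L_sun = 1.099492852e+31 / 3.828e26 = 28722.3838

28722.3838 L_sun


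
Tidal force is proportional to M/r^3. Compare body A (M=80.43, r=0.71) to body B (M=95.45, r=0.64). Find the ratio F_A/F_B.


Ratio = (M1/r1^3) / (M2/r2^3) = (80.43/0.71^3) / (95.45/0.64^3) = 0.6172

0.6172


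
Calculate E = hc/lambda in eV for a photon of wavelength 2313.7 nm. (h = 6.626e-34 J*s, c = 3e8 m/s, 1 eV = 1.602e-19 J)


E = hc/lambda = 6.626e-34 * 3e8 / 2.314e-06 = 8.591e-20 J = 0.5363 eV

0.5363 eV


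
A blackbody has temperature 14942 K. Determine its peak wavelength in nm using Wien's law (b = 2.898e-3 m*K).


lam_max = b / T = 2.898e-3 / 14942 = 1.939e-07 m = 193.9499 nm

193.9499 nm


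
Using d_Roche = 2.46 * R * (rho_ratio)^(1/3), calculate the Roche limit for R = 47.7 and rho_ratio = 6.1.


d_Roche = 2.46 * 47.7 * 6.1^(1/3) = 214.4026

214.4026


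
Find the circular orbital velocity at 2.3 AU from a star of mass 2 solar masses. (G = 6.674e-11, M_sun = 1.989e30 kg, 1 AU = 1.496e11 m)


v = sqrt(GM/r) = sqrt(6.674e-11 * 3.978e+30 / 3.441e+11) = 27777.6675

27777.6675 m/s


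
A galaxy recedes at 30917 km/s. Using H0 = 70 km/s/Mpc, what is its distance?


d = v / H0 = 30917 / 70 = 441.6714

441.6714 Mpc


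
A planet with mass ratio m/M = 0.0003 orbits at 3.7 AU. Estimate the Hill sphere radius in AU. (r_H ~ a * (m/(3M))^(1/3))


r_H = a * (m/3M)^(1/3) = 3.7 * (0.0003/3)^(1/3) = 0.1717

0.1717 AU


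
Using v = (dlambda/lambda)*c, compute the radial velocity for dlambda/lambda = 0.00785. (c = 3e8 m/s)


v = (dlambda/lambda) * c = 0.00785 * 3e8 = 2.355e+06

2.355e+06 m/s


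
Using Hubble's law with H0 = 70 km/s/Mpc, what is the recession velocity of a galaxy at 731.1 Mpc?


v = H0 * d = 70 * 731.1 = 51177.0

51177.0 km/s


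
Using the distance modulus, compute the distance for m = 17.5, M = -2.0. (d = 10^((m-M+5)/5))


d = 10^((m - M + 5)/5) = 10^((17.5 - -2.0 + 5)/5) = 79432.8235

79432.8235 pc


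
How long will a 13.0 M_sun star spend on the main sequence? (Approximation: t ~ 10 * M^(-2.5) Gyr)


t = 10 * M^(-2.5) = 10 * 13.0^(-2.5) = 0.0164

0.0164 Gyr


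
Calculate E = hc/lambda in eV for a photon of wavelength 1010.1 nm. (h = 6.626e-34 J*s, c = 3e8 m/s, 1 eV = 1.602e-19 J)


E = hc/lambda = 6.626e-34 * 3e8 / 1.010e-06 = 1.968e-19 J = 1.2284 eV

1.2284 eV


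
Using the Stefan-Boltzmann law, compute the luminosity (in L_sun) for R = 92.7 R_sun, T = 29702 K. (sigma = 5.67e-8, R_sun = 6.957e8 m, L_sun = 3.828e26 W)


R = 92.7 * 6.957e8 m = 6.449139e+10 m. L = 4*pi*R^2*sigma*T^4 = 4*pi*(6.449139e+10)^2 * 5.67e-8 * 29702^4 = 2.306424129e+33 W. L/L_sun = 2.306424129e+33 / 3.828e26 = 6.025e+06

6.025e+06 L_sun


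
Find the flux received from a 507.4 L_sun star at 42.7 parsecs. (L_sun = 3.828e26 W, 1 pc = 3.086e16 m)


F = L / (4*pi*d^2) = 1.942e+29 / (4*pi*(1.318e+18)^2) = 8.902e-09

8.902e-09 W/m^2


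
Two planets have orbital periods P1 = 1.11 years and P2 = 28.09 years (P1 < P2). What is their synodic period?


1/P_syn = |1/P1 - 1/P2| = |1/1.11 - 1/28.09| => P_syn = 1.1557

1.1557 years


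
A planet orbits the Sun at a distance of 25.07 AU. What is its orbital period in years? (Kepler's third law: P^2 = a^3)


P = a^(3/2) = 25.07^1.5 = 125.5254

125.5254 years


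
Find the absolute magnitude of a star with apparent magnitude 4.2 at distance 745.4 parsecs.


M = m - 5*log10(d) + 5 = 4.2 - 5*log10(745.4) + 5 = -5.1619

-5.1619


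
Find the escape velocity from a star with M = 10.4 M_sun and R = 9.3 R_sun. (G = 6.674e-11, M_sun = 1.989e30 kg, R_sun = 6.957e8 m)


M = 10.4 * 1.989e30 kg = 2.06856e+31 kg; R = 9.3 * 6.957e8 m = 6.47001e+09 m. v_esc = sqrt(2GM/R) = sqrt(2 * 6.674e-11 * 2.06856e+31 / 6.47001e+09) = 653265.4417

653265.4417 m/s


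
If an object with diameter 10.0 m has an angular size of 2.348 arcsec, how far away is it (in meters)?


D = size / theta_rad, theta_rad = 2.348 * pi/(180*3600) = 1.138e-05, D = 878470.214

878470.214 m


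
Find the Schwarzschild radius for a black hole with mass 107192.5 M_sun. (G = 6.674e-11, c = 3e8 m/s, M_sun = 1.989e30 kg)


M = 107192.5 * 1.989e30 kg = 2.132058825e+35 kg. rs = 2GM/c^2 = 2 * 6.674e-11 * 2.132058825e+35 / (3e8)^2 = 3.162e+08

3.162e+08 m


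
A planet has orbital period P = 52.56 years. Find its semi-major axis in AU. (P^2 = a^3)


a = P^(2/3) = 52.56^(2/3) = 14.0315

14.0315 AU


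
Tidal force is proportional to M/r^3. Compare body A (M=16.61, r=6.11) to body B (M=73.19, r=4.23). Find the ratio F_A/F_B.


Ratio = (M1/r1^3) / (M2/r2^3) = (16.61/6.11^3) / (73.19/4.23^3) = 0.0753

0.0753


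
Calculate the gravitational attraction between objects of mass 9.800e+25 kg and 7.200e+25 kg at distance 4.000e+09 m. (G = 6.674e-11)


F = G*m1*m2/r^2 = 6.674e-11 * 9.800e+25 * 7.200e+25 / (4.000e+09)^2 = 6.674e-11 * 7.056e+51 / 1.600e+19 = 2.943e+22

2.943e+22 N


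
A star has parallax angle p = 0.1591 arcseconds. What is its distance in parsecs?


d = 1/p = 1/0.1591 = 6.2854

6.2854 pc


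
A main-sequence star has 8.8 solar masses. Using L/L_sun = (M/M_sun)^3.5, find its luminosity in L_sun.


L/L_sun = (M/M_sun)^3.5 = 8.8^3.5 = 2021.5726

2021.5726 L_sun


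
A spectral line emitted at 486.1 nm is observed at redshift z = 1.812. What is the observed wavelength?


lam_obs = lam_emit * (1 + z) = 486.1 * (1 + 1.812) = 1366.9132

1366.9132 nm


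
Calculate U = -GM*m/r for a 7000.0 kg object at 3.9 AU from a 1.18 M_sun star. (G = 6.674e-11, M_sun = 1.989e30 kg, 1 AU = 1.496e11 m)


M = 1.18 * 1.989e30 kg = 2.34702e+30 kg; r = 3.9 AU * 1.496e11 m/AU = 5.8344e+11 m. U = -GM*m/r = -(6.674e-11 * 2.34702e+30 * 7000.0) / 5.8344e+11 = -1.879e+12

-1.879e+12 J


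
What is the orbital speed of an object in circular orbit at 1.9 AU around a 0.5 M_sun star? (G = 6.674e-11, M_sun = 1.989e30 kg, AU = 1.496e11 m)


v = sqrt(GM/r) = sqrt(6.674e-11 * 9.945e+29 / 2.842e+11) = 15281.0395

15281.0395 m/s


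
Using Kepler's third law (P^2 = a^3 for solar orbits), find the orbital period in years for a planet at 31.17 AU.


P = a^(3/2) = 31.17^1.5 = 174.0224

174.0224 years


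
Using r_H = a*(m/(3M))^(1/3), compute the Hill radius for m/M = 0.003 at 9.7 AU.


r_H = a * (m/3M)^(1/3) = 9.7 * (0.003/3)^(1/3) = 0.97

0.97 AU


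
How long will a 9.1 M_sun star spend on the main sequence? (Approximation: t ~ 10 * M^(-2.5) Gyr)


t = 10 * M^(-2.5) = 10 * 9.1^(-2.5) = 0.04

0.04 Gyr


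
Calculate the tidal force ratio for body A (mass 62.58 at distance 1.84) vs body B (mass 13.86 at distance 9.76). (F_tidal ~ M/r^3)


Ratio = (M1/r1^3) / (M2/r2^3) = (62.58/1.84^3) / (13.86/9.76^3) = 673.8579

673.8579


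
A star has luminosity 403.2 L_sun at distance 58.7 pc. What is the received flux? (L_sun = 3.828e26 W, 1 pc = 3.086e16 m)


F = L / (4*pi*d^2) = 1.543e+29 / (4*pi*(1.811e+18)^2) = 3.743e-09

3.743e-09 W/m^2


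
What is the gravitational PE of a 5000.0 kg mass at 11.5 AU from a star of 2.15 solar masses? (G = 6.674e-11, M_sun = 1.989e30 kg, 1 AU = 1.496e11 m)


M = 2.15 * 1.989e30 kg = 4.27635e+30 kg; r = 11.5 AU * 1.496e11 m/AU = 1.7204e+12 m. U = -GM*m/r = -(6.674e-11 * 4.27635e+30 * 5000.0) / 1.7204e+12 = -8.295e+11

-8.295e+11 J


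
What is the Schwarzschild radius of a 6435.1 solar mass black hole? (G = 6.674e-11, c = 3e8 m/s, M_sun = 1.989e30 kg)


M = 6435.1 * 1.989e30 kg = 1.27994139e+34 kg. rs = 2GM/c^2 = 2 * 6.674e-11 * 1.27994139e+34 / (3e8)^2 = 1.898e+07

1.898e+07 m


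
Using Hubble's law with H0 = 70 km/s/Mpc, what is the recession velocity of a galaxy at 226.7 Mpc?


v = H0 * d = 70 * 226.7 = 15869.0

15869.0 km/s


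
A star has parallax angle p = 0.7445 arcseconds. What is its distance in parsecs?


d = 1/p = 1/0.7445 = 1.3432

1.3432 pc


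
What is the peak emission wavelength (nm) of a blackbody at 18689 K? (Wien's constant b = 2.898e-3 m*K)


lam_max = b / T = 2.898e-3 / 18689 = 1.551e-07 m = 155.0645 nm

155.0645 nm


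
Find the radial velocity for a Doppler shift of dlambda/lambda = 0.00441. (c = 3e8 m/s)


v = (dlambda/lambda) * c = 0.00441 * 3e8 = 1.323e+06

1.323e+06 m/s


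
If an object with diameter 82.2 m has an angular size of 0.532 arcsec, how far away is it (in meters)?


D = size / theta_rad, theta_rad = 0.532 * pi/(180*3600) = 2.579e-06, D = 3.187e+07

3.187e+07 m


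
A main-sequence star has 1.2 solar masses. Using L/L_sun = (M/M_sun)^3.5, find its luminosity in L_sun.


L/L_sun = (M/M_sun)^3.5 = 1.2^3.5 = 1.8929

1.8929 L_sun


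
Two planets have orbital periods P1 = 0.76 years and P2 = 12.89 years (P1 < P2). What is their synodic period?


1/P_syn = |1/P1 - 1/P2| = |1/0.76 - 1/12.89| => P_syn = 0.8076

0.8076 years


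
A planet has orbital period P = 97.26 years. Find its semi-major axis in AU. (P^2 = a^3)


a = P^(2/3) = 97.26^(2/3) = 21.149

21.149 AU


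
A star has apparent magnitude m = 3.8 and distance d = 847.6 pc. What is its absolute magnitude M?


M = m - 5*log10(d) + 5 = 3.8 - 5*log10(847.6) + 5 = -5.841

-5.841


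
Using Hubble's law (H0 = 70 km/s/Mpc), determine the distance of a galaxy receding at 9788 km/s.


d = v / H0 = 9788 / 70 = 139.8286

139.8286 Mpc


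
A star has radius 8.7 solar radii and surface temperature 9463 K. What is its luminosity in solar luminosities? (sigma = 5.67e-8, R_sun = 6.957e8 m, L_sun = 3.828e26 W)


R = 8.7 * 6.957e8 m = 6.05259e+09 m. L = 4*pi*R^2*sigma*T^4 = 4*pi*(6.05259e+09)^2 * 5.67e-8 * 9463^4 = 2.09310394e+29 W. L/L_sun = 2.09310394e+29 / 3.828e26 = 546.7879

546.7879 L_sun


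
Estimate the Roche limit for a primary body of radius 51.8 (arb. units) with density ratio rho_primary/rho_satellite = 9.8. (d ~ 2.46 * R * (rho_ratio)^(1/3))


d_Roche = 2.46 * 51.8 * 9.8^(1/3) = 272.6927

272.6927


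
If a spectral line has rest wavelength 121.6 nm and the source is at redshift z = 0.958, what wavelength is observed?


lam_obs = lam_emit * (1 + z) = 121.6 * (1 + 0.958) = 238.0928

238.0928 nm


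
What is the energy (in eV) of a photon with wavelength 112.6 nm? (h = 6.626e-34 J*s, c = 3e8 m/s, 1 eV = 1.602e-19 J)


E = hc/lambda = 6.626e-34 * 3e8 / 1.126e-07 = 1.765e-18 J = 11.0198 eV

11.0198 eV


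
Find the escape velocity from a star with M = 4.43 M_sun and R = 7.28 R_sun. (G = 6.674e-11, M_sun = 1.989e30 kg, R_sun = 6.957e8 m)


M = 4.43 * 1.989e30 kg = 8.81127e+30 kg; R = 7.28 * 6.957e8 m = 5.064696e+09 m. v_esc = sqrt(2GM/R) = sqrt(2 * 6.674e-11 * 8.81127e+30 / 5.064696e+09) = 481893.0494

481893.0494 m/s


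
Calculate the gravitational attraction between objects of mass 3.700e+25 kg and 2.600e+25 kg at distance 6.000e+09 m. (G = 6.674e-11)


F = G*m1*m2/r^2 = 6.674e-11 * 3.700e+25 * 2.600e+25 / (6.000e+09)^2 = 6.674e-11 * 9.620e+50 / 3.600e+19 = 1.783e+21

1.783e+21 N


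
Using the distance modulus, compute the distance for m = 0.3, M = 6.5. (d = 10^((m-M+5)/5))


d = 10^((m - M + 5)/5) = 10^((0.3 - 6.5 + 5)/5) = 0.5754

0.5754 pc


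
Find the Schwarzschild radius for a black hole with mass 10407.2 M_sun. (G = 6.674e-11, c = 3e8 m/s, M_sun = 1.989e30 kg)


M = 10407.2 * 1.989e30 kg = 2.06999208e+34 kg. rs = 2GM/c^2 = 2 * 6.674e-11 * 2.06999208e+34 / (3e8)^2 = 3.070e+07

3.070e+07 m


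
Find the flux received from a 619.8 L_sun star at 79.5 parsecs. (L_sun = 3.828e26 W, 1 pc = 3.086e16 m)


F = L / (4*pi*d^2) = 2.373e+29 / (4*pi*(2.453e+18)^2) = 3.137e-09

3.137e-09 W/m^2


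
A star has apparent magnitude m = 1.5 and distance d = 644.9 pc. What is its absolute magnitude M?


M = m - 5*log10(d) + 5 = 1.5 - 5*log10(644.9) + 5 = -7.5475

-7.5475


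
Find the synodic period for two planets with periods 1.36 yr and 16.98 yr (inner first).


1/P_syn = |1/P1 - 1/P2| = |1/1.36 - 1/16.98| => P_syn = 1.4784

1.4784 years


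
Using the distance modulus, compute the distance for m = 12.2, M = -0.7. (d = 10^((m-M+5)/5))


d = 10^((m - M + 5)/5) = 10^((12.2 - -0.7 + 5)/5) = 3801.894

3801.894 pc


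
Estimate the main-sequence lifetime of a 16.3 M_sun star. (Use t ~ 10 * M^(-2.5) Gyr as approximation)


t = 10 * M^(-2.5) = 10 * 16.3^(-2.5) = 0.0093

0.0093 Gyr


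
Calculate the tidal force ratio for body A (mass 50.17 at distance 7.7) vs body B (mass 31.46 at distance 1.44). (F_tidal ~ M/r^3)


Ratio = (M1/r1^3) / (M2/r2^3) = (50.17/7.7^3) / (31.46/1.44^3) = 0.0104

0.0104


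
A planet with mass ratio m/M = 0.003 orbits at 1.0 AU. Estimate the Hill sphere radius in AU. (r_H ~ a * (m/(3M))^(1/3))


r_H = a * (m/3M)^(1/3) = 1.0 * (0.003/3)^(1/3) = 0.1

0.1 AU


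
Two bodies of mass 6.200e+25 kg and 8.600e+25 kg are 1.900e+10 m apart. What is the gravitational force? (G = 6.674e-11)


F = G*m1*m2/r^2 = 6.674e-11 * 6.200e+25 * 8.600e+25 / (1.900e+10)^2 = 6.674e-11 * 5.332e+51 / 3.610e+20 = 9.858e+20

9.858e+20 N


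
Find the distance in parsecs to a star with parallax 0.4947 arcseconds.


d = 1/p = 1/0.4947 = 2.0214

2.0214 pc


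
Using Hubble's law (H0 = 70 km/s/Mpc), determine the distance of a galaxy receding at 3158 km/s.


d = v / H0 = 3158 / 70 = 45.1143

45.1143 Mpc


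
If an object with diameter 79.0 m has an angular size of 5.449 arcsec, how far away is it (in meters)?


D = size / theta_rad, theta_rad = 5.449 * pi/(180*3600) = 2.642e-05, D = 2.990e+06

2.990e+06 m


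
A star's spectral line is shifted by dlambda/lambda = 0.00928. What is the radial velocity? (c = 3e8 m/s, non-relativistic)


v = (dlambda/lambda) * c = 0.00928 * 3e8 = 2.784e+06

2.784e+06 m/s


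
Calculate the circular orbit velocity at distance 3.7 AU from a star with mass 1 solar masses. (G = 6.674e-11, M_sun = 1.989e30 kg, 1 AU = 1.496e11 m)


v = sqrt(GM/r) = sqrt(6.674e-11 * 1.989e+30 / 5.535e+11) = 15486.1633

15486.1633 m/s


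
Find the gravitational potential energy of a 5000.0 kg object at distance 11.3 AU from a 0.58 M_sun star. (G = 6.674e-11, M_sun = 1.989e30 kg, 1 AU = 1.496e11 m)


M = 0.58 * 1.989e30 kg = 1.15362e+30 kg; r = 11.3 AU * 1.496e11 m/AU = 1.69048e+12 m. U = -GM*m/r = -(6.674e-11 * 1.15362e+30 * 5000.0) / 1.69048e+12 = -2.277e+11

-2.277e+11 J


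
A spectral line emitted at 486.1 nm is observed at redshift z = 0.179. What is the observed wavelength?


lam_obs = lam_emit * (1 + z) = 486.1 * (1 + 0.179) = 573.1119

573.1119 nm


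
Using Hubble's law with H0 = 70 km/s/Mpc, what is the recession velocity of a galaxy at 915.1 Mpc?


v = H0 * d = 70 * 915.1 = 64057.0

64057.0 km/s


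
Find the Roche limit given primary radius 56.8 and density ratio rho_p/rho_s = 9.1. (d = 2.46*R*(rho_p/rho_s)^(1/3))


d_Roche = 2.46 * 56.8 * 9.1^(1/3) = 291.7185

291.7185


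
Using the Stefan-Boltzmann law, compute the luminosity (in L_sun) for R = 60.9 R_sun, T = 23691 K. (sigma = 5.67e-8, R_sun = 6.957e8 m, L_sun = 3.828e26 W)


R = 60.9 * 6.957e8 m = 4.236813e+10 m. L = 4*pi*R^2*sigma*T^4 = 4*pi*(4.236813e+10)^2 * 5.67e-8 * 23691^4 = 4.029072533e+32 W. L/L_sun = 4.029072533e+32 / 3.828e26 = 1.053e+06

1.053e+06 L_sun


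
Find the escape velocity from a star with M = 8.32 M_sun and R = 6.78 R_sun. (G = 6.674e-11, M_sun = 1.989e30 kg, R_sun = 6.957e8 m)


M = 8.32 * 1.989e30 kg = 1.654848e+31 kg; R = 6.78 * 6.957e8 m = 4.716846e+09 m. v_esc = sqrt(2GM/R) = sqrt(2 * 6.674e-11 * 1.654848e+31 / 4.716846e+09) = 684323.2651

684323.2651 m/s


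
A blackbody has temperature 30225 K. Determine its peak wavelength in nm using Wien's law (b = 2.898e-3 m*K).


lam_max = b / T = 2.898e-3 / 30225 = 9.588e-08 m = 95.8809 nm

95.8809 nm


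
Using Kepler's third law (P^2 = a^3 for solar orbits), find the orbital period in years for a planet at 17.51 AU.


P = a^(3/2) = 17.51^1.5 = 73.2705

73.2705 years


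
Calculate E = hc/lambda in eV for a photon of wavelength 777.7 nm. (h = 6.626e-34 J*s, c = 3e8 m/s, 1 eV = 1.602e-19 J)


E = hc/lambda = 6.626e-34 * 3e8 / 7.777e-07 = 2.556e-19 J = 1.5955 eV

1.5955 eV


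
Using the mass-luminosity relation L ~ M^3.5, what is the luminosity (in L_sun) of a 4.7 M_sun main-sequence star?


L/L_sun = (M/M_sun)^3.5 = 4.7^3.5 = 225.0829

225.0829 L_sun


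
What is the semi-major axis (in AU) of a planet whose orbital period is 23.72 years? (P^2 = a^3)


a = P^(2/3) = 23.72^(2/3) = 8.2555

8.2555 AU


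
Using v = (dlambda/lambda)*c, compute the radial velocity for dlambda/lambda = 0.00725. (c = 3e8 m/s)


v = (dlambda/lambda) * c = 0.00725 * 3e8 = 2.175e+06

2.175e+06 m/s


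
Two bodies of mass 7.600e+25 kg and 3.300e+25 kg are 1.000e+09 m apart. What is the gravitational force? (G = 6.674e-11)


F = G*m1*m2/r^2 = 6.674e-11 * 7.600e+25 * 3.300e+25 / (1.000e+09)^2 = 6.674e-11 * 2.508e+51 / 1.000e+18 = 1.674e+23

1.674e+23 N
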